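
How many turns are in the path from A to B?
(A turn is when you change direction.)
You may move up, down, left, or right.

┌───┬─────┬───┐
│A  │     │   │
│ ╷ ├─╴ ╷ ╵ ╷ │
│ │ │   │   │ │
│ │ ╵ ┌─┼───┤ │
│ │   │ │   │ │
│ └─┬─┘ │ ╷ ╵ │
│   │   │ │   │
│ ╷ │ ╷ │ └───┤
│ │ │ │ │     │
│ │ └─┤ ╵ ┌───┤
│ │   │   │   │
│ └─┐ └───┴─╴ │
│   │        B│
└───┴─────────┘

Directions: down, down, down, right, down, down, right, down, right, right, right, right
Number of turns: 5

Solution:

┌───┬─────┬───┐
│A  │     │   │
│ ╷ ├─╴ ╷ ╵ ╷ │
│↓│ │   │   │ │
│ │ ╵ ┌─┼───┤ │
│↓│   │ │   │ │
│ └─┬─┘ │ ╷ ╵ │
│↳ ↓│   │ │   │
│ ╷ │ ╷ │ └───┤
│ │↓│ │ │     │
│ │ └─┤ ╵ ┌───┤
│ │↳ ↓│   │   │
│ └─┐ └───┴─╴ │
│   │↳ → → → B│
└───┴─────────┘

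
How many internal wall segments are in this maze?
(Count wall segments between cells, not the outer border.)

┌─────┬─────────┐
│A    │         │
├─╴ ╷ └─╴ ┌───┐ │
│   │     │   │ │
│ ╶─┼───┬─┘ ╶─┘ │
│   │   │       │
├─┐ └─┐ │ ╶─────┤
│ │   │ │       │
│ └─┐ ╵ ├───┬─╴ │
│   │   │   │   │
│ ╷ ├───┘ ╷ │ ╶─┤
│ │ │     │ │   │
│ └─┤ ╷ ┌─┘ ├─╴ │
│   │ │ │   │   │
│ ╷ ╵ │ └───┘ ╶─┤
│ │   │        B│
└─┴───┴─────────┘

Counting internal wall segments:
Total internal walls: 49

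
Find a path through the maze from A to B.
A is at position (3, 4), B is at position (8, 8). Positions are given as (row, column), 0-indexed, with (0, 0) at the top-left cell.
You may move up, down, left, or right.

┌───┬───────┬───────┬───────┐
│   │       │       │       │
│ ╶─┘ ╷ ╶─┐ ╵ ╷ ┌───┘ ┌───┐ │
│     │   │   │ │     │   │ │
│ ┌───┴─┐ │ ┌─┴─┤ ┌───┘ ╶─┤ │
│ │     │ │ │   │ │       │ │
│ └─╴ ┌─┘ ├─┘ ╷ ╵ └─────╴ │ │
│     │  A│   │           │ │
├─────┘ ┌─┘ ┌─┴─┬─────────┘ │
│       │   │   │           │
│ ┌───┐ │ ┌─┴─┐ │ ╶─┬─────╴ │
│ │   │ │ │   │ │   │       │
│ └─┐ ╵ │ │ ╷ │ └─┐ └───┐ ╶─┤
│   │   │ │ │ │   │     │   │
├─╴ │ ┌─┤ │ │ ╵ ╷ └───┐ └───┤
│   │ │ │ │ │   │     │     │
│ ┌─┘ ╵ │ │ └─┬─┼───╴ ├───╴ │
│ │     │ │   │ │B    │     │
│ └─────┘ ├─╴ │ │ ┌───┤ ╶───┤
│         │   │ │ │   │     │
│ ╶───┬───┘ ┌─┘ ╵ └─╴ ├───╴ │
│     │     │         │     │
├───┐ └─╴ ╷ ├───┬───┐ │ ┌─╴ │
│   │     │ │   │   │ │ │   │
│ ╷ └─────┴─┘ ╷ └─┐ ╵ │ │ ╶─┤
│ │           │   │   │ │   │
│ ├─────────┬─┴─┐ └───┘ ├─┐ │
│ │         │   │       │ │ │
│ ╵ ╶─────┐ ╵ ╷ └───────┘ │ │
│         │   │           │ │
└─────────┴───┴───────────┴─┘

Finding the shortest path from (3, 4) to (8, 8):
Path length: 39 steps
Directions: left → down → left → left → left → down → down → right → down → left → down → down → down → right → right → down → right → right → up → right → up → right → up → left → up → up → up → right → down → down → right → up → right → down → right → right → down → left → left

Solution:

┌───┬───────┬───────┬───────┐
│   │       │       │       │
│ ╶─┘ ╷ ╶─┐ ╵ ╷ ┌───┘ ┌───┐ │
│     │   │   │ │     │   │ │
│ ┌───┴─┐ │ ┌─┴─┤ ┌───┘ ╶─┤ │
│ │     │ │ │   │ │       │ │
│ └─╴ ┌─┘ ├─┘ ╷ ╵ └─────╴ │ │
│     │↓ A│   │           │ │
├─────┘ ┌─┘ ┌─┴─┬─────────┘ │
│↓ ← ← ↲│   │   │           │
│ ┌───┐ │ ┌─┴─┐ │ ╶─┬─────╴ │
│↓│   │ │ │↱ ↓│ │   │       │
│ └─┐ ╵ │ │ ╷ │ └─┐ └───┐ ╶─┤
│↳ ↓│   │ │↑│↓│↱ ↓│     │   │
├─╴ │ ┌─┤ │ │ ╵ ╷ └───┐ └───┤
│↓ ↲│ │ │ │↑│↳ ↑│↳ → ↓│     │
│ ┌─┘ ╵ │ │ └─┬─┼───╴ ├───╴ │
│↓│     │ │↑ ↰│ │B ← ↲│     │
│ └─────┘ ├─╴ │ │ ┌───┤ ╶───┤
│↓        │↱ ↑│ │ │   │     │
│ ╶───┬───┘ ┌─┘ ╵ └─╴ ├───╴ │
│↳ → ↓│  ↱ ↑│         │     │
├───┐ └─╴ ╷ ├───┬───┐ │ ┌─╴ │
│   │↳ → ↑│ │   │   │ │ │   │
│ ╷ └─────┴─┘ ╷ └─┐ ╵ │ │ ╶─┤
│ │           │   │   │ │   │
│ ├─────────┬─┴─┐ └───┘ ├─┐ │
│ │         │   │       │ │ │
│ ╵ ╶─────┐ ╵ ╷ └───────┘ │ │
│         │   │           │ │
└─────────┴───┴───────────┴─┘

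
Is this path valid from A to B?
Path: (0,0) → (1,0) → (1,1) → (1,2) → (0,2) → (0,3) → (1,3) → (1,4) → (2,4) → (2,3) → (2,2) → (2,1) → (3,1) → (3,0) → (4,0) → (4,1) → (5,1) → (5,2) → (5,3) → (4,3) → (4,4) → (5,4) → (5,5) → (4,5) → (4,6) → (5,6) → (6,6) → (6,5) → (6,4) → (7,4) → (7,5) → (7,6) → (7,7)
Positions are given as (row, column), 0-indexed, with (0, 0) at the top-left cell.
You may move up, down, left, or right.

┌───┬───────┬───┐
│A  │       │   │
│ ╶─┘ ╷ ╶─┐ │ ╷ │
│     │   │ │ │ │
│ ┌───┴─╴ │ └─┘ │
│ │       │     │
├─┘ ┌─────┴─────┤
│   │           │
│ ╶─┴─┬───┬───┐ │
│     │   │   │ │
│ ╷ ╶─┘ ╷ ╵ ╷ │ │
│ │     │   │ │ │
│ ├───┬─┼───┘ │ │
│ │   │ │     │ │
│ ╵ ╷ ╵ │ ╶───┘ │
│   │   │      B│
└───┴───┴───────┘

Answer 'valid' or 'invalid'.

Checking path validity:
Result: All consecutive moves are passable.

valid

Correct solution:

┌───┬───────┬───┐
│A  │↱ ↓    │   │
│ ╶─┘ ╷ ╶─┐ │ ╷ │
│↳ → ↑│↳ ↓│ │ │ │
│ ┌───┴─╴ │ └─┘ │
│ │↓ ← ← ↲│     │
├─┘ ┌─────┴─────┤
│↓ ↲│           │
│ ╶─┴─┬───┬───┐ │
│↳ ↓  │↱ ↓│↱ ↓│ │
│ ╷ ╶─┘ ╷ ╵ ╷ │ │
│ │↳ → ↑│↳ ↑│↓│ │
│ ├───┬─┼───┘ │ │
│ │   │ │↓ ← ↲│ │
│ ╵ ╷ ╵ │ ╶───┘ │
│   │   │↳ → → B│
└───┴───┴───────┘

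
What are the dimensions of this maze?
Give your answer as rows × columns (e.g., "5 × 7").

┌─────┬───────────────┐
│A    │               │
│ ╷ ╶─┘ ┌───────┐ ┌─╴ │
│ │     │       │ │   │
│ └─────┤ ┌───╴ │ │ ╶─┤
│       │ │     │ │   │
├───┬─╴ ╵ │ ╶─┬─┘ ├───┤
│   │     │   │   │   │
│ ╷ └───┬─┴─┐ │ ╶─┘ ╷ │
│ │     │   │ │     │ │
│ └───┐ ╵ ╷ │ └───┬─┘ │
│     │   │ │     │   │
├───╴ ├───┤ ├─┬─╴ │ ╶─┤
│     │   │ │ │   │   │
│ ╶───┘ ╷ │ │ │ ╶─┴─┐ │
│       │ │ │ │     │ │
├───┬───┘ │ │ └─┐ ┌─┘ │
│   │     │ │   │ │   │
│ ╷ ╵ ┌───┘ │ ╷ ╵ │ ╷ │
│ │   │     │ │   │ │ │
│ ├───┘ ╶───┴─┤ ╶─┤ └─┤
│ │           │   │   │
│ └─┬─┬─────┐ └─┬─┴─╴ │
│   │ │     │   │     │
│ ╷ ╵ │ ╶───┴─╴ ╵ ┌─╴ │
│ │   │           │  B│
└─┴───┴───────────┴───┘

Counting the maze dimensions:
Rows (vertical): 13
Columns (horizontal): 11
Dimensions: 13 × 11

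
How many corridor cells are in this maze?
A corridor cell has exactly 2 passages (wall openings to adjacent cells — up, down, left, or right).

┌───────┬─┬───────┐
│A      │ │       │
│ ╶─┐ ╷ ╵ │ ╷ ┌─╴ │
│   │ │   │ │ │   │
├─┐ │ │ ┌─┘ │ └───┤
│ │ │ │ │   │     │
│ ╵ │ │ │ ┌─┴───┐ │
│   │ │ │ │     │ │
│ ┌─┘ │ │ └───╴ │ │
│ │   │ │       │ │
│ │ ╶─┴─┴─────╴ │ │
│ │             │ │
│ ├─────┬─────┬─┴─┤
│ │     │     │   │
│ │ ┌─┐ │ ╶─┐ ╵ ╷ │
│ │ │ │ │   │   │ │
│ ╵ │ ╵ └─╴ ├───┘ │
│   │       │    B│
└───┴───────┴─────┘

Counting cells with exactly 2 passages:
Total corridor cells: 67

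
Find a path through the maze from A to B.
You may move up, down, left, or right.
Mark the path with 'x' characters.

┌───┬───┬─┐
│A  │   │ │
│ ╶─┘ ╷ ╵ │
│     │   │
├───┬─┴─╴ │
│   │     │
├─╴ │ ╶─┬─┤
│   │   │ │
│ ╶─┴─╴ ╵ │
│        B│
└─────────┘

Finding the shortest path through the maze:
Path length: 14 steps
Directions: down → right → right → up → right → down → right → down → left → left → down → right → down → right

Solution:

┌───┬───┬─┐
│A  │x x│ │
│ ╶─┘ ╷ ╵ │
│x x x│x x│
├───┬─┴─╴ │
│   │x x x│
├─╴ │ ╶─┬─┤
│   │x x│ │
│ ╶─┴─╴ ╵ │
│      x B│
└─────────┘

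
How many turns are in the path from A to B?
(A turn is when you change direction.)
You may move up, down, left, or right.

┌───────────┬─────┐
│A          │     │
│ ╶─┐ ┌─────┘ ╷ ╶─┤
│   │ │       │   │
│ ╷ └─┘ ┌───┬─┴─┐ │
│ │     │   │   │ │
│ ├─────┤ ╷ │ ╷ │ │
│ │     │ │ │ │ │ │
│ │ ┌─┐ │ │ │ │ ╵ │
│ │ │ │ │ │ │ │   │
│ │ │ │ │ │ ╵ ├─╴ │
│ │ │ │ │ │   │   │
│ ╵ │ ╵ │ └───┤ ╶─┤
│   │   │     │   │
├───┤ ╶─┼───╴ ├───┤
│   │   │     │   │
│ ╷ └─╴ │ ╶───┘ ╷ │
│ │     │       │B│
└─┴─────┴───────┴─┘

Directions: down, right, down, right, right, up, right, right, right, up, right, down, right, down, down, down, left, up, up, left, down, down, down, left, up, up, up, left, down, down, down, down, right, right, down, left, left, down, right, right, right, up, right, down
Number of turns: 26

Solution:

┌───────────┬─────┐
│A          │↱ ↓  │
│ ╶─┐ ┌─────┘ ╷ ╶─┤
│↳ ↓│ │↱ → → ↑│↳ ↓│
│ ╷ └─┘ ┌───┬─┴─┐ │
│ │↳ → ↑│↓ ↰│↓ ↰│↓│
│ ├─────┤ ╷ │ ╷ │ │
│ │     │↓│↑│↓│↑│↓│
│ │ ┌─┐ │ │ │ │ ╵ │
│ │ │ │ │↓│↑│↓│↑ ↲│
│ │ │ │ │ │ ╵ ├─╴ │
│ │ │ │ │↓│↑ ↲│   │
│ ╵ │ ╵ │ └───┤ ╶─┤
│   │   │↳ → ↓│   │
├───┤ ╶─┼───╴ ├───┤
│   │   │↓ ← ↲│↱ ↓│
│ ╷ └─╴ │ ╶───┘ ╷ │
│ │     │↳ → → ↑│B│
└─┴─────┴───────┴─┘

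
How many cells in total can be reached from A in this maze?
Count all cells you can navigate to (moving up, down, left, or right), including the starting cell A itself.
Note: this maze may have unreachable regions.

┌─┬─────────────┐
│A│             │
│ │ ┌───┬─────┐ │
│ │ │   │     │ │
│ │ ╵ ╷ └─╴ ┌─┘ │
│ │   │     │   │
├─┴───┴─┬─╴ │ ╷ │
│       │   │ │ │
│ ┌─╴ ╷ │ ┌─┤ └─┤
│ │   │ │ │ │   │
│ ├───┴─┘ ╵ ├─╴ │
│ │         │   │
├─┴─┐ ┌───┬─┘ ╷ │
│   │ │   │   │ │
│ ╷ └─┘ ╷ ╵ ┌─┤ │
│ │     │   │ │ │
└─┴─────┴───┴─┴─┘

Using BFS/flood-fill to find all reachable cells from A:
Maze size: 8 × 8 = 64 total cells
61 cell(s) are walled off and cannot be reached from A.
Reachable cells: 3

Reachable region (· marks reachable cells):

┌─┬─────────────┐
│A│             │
│ │ ┌───┬─────┐ │
│·│ │   │     │ │
│ │ ╵ ╷ └─╴ ┌─┘ │
│·│   │     │   │
├─┴───┴─┬─╴ │ ╷ │
│       │   │ │ │
│ ┌─╴ ╷ │ ┌─┤ └─┤
│ │   │ │ │ │   │
│ ├───┴─┘ ╵ ├─╴ │
│ │         │   │
├─┴─┐ ┌───┬─┘ ╷ │
│   │ │   │   │ │
│ ╷ └─┘ ╷ ╵ ┌─┤ │
│ │     │   │ │ │
└─┴─────┴───┴─┴─┘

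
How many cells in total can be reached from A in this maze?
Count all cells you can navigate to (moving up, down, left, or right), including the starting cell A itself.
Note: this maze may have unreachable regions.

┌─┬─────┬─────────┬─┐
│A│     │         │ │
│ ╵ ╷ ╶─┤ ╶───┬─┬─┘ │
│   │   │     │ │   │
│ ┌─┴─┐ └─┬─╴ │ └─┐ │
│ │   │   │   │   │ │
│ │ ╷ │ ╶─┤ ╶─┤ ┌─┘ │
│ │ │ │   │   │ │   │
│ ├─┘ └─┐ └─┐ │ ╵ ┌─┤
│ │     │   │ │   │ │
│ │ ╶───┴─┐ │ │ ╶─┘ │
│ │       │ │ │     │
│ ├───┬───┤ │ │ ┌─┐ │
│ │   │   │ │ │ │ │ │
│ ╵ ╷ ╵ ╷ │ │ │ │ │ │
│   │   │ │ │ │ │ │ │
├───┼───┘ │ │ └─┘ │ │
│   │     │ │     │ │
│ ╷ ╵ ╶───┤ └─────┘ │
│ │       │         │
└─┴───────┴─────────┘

Using BFS/flood-fill to find all reachable cells from A:
Maze size: 10 × 10 = 100 total cells
32 cell(s) are walled off and cannot be reached from A.
Reachable cells: 68

Reachable region (· marks reachable cells):

┌─┬─────┬─────────┬─┐
│A│· · ·│         │·│
│ ╵ ╷ ╶─┤ ╶───┬─┬─┘ │
│· ·│· ·│     │·│· ·│
│ ┌─┴─┐ └─┬─╴ │ └─┐ │
│·│   │· ·│   │· ·│·│
│ │ ╷ │ ╶─┤ ╶─┤ ┌─┘ │
│·│ │ │· ·│   │·│· ·│
│ ├─┘ └─┐ └─┐ │ ╵ ┌─┤
│·│     │· ·│ │· ·│·│
│ │ ╶───┴─┐ │ │ ╶─┘ │
│·│       │·│ │· · ·│
│ ├───┬───┤ │ │ ┌─┐ │
│·│· ·│· ·│·│ │·│ │·│
│ ╵ ╷ ╵ ╷ │ │ │ │ │ │
│· ·│· ·│·│·│ │·│ │·│
├───┼───┘ │ │ └─┘ │ │
│· ·│· · ·│·│     │·│
│ ╷ ╵ ╶───┤ └─────┘ │
│·│· · · ·│· · · · ·│
└─┴───────┴─────────┘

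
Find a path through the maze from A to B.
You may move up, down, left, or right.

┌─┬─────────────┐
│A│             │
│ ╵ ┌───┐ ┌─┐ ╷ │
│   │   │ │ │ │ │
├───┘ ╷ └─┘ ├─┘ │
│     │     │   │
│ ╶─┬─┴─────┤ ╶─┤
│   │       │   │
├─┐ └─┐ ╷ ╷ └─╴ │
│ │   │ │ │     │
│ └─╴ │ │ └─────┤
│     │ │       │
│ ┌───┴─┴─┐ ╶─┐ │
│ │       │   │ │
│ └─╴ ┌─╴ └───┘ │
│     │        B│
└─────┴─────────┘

Finding the shortest path through the maze:
Path length: 26 steps
Directions: down → right → up → right → right → right → right → right → right → down → down → left → down → right → down → left → left → up → left → down → down → right → right → right → down → down

Solution:

┌─┬─────────────┐
│A│↱ → → → → → ↓│
│ ╵ ┌───┐ ┌─┐ ╷ │
│↳ ↑│   │ │ │ │↓│
├───┘ ╷ └─┘ ├─┘ │
│     │     │↓ ↲│
│ ╶─┬─┴─────┤ ╶─┤
│   │    ↓ ↰│↳ ↓│
├─┐ └─┐ ╷ ╷ └─╴ │
│ │   │ │↓│↑ ← ↲│
│ └─╴ │ │ └─────┤
│     │ │↳ → → ↓│
│ ┌───┴─┴─┐ ╶─┐ │
│ │       │   │↓│
│ └─╴ ┌─╴ └───┘ │
│     │        B│
└─────┴─────────┘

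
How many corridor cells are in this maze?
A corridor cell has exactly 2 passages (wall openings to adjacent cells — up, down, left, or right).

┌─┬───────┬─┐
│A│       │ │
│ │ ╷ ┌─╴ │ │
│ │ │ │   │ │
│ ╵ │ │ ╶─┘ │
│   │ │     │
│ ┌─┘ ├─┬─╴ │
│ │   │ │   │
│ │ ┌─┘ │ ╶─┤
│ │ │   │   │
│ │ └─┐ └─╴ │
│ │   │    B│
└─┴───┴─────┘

Counting cells with exactly 2 passages:
Total corridor cells: 26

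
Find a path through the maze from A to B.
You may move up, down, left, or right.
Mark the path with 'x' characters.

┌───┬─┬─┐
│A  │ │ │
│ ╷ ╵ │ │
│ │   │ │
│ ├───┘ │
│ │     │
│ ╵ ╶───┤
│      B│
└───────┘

Finding the shortest path through the maze:
Path length: 6 steps
Directions: down → down → down → right → right → right

Solution:

┌───┬─┬─┐
│A  │ │ │
│ ╷ ╵ │ │
│x│   │ │
│ ├───┘ │
│x│     │
│ ╵ ╶───┤
│x x x B│
└───────┘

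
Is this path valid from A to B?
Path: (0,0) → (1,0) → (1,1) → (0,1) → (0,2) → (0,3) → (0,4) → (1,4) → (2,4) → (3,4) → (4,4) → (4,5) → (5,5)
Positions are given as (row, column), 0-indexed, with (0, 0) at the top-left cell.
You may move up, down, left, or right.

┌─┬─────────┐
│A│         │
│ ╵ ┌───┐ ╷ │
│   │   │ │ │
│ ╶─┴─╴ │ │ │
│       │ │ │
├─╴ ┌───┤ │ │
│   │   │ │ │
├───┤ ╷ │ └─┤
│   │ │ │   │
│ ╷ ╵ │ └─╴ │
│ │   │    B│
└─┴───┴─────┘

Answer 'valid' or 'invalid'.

Checking path validity:
Result: All consecutive moves are passable.

valid

Correct solution:

┌─┬─────────┐
│A│↱ → → ↓  │
│ ╵ ┌───┐ ╷ │
│↳ ↑│   │↓│ │
│ ╶─┴─╴ │ │ │
│       │↓│ │
├─╴ ┌───┤ │ │
│   │   │↓│ │
├───┤ ╷ │ └─┤
│   │ │ │↳ ↓│
│ ╷ ╵ │ └─╴ │
│ │   │    B│
└─┴───┴─────┘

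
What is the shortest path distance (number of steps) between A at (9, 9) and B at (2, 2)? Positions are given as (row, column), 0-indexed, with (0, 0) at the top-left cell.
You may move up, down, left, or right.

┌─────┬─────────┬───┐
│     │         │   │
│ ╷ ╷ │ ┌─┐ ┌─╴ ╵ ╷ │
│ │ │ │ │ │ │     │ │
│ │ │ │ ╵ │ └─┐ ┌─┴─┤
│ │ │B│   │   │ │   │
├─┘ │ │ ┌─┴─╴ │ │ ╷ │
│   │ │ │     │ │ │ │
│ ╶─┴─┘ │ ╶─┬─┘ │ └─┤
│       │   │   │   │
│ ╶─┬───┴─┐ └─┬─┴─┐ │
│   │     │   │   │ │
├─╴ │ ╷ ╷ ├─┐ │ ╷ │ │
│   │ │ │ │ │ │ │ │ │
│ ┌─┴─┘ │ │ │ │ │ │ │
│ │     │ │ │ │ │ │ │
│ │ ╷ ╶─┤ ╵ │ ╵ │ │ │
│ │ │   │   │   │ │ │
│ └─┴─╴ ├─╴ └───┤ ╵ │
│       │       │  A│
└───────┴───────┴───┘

Finding path from (9, 9) to (2, 2):
Path: (9,9) → (9,8) → (8,8) → (7,8) → (6,8) → (5,8) → (5,7) → (6,7) → (7,7) → (8,7) → (8,6) → (7,6) → (6,6) → (5,6) → (5,5) → (4,5) → (4,4) → (3,4) → (3,5) → (3,6) → (2,6) → (2,5) → (1,5) → (0,5) → (0,4) → (0,3) → (1,3) → (2,3) → (3,3) → (4,3) → (4,2) → (4,1) → (4,0) → (3,0) → (3,1) → (2,1) → (1,1) → (0,1) → (0,2) → (1,2) → (2,2)
Distance: 40 steps

Solution:

┌─────┬─────────┬───┐
│  ↱ ↓│↓ ← ↰    │   │
│ ╷ ╷ │ ┌─┐ ┌─╴ ╵ ╷ │
│ │↑│↓│↓│ │↑│     │ │
│ │ │ │ ╵ │ └─┐ ┌─┴─┤
│ │↑│B│↓  │↑ ↰│ │   │
├─┘ │ │ ┌─┴─╴ │ │ ╷ │
│↱ ↑│ │↓│↱ → ↑│ │ │ │
│ ╶─┴─┘ │ ╶─┬─┘ │ └─┤
│↑ ← ← ↲│↑ ↰│   │   │
│ ╶─┬───┴─┐ └─┬─┴─┐ │
│   │     │↑ ↰│↓ ↰│ │
├─╴ │ ╷ ╷ ├─┐ │ ╷ │ │
│   │ │ │ │ │↑│↓│↑│ │
│ ┌─┴─┘ │ │ │ │ │ │ │
│ │     │ │ │↑│↓│↑│ │
│ │ ╷ ╶─┤ ╵ │ ╵ │ │ │
│ │ │   │   │↑ ↲│↑│ │
│ └─┴─╴ ├─╴ └───┤ ╵ │
│       │       │↑ A│
└───────┴───────┴───┘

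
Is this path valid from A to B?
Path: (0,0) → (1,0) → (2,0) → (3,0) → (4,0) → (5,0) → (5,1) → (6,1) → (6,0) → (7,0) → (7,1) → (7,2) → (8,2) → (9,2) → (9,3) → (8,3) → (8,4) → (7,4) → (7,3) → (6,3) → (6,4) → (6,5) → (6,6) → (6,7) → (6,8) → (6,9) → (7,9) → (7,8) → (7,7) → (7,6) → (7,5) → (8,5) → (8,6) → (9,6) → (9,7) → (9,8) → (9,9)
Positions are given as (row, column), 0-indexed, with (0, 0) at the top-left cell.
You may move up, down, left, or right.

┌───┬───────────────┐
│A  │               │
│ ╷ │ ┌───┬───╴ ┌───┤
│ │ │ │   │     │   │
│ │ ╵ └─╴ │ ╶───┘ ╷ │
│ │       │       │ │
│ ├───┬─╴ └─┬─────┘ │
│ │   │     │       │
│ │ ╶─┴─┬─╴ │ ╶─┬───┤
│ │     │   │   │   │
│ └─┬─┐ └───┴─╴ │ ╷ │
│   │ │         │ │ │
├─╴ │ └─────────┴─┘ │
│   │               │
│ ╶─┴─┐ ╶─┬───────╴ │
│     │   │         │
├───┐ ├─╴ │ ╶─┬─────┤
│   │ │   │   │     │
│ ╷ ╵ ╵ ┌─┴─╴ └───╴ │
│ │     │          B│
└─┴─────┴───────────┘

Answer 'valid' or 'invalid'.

Checking path validity:
Result: All consecutive moves are passable.

valid

Correct solution:

┌───┬───────────────┐
│A  │               │
│ ╷ │ ┌───┬───╴ ┌───┤
│↓│ │ │   │     │   │
│ │ ╵ └─╴ │ ╶───┘ ╷ │
│↓│       │       │ │
│ ├───┬─╴ └─┬─────┘ │
│↓│   │     │       │
│ │ ╶─┴─┬─╴ │ ╶─┬───┤
│↓│     │   │   │   │
│ └─┬─┐ └───┴─╴ │ ╷ │
│↳ ↓│ │         │ │ │
├─╴ │ └─────────┴─┘ │
│↓ ↲│  ↱ → → → → → ↓│
│ ╶─┴─┐ ╶─┬───────╴ │
│↳ → ↓│↑ ↰│↓ ← ← ← ↲│
├───┐ ├─╴ │ ╶─┬─────┤
│   │↓│↱ ↑│↳ ↓│     │
│ ╷ ╵ ╵ ┌─┴─╴ └───╴ │
│ │  ↳ ↑│    ↳ → → B│
└─┴─────┴───────────┘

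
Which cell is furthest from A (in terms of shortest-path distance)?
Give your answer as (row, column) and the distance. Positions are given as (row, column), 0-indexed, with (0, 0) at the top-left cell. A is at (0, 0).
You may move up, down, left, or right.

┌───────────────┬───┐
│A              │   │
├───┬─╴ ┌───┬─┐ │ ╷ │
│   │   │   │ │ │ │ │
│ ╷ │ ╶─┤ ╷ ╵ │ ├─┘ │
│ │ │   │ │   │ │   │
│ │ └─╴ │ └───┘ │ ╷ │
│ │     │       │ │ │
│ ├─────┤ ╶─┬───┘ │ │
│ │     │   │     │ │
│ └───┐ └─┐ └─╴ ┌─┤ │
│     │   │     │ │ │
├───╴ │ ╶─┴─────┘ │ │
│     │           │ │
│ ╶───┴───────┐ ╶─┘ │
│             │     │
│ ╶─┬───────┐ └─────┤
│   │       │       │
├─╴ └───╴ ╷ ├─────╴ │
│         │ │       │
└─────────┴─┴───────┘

Computing BFS distances from A to all cells:
Furthest cell: (4, 1)
Distance: 39 steps

Path from A to the furthest cell:

┌───────────────┬───┐
│A → → → → → → ↓│   │
├───┬─╴ ┌───┬─┐ │ ╷ │
│   │   │   │ │↓│ │ │
│ ╷ │ ╶─┤ ╷ ╵ │ ├─┘ │
│ │ │   │ │   │↓│↱ ↓│
│ │ └─╴ │ └───┘ │ ╷ │
│ │     │↓ ← ← ↲│↑│↓│
│ ├─────┤ ╶─┬───┘ │ │
│ │B ← ↰│↳ ↓│  ↱ ↑│↓│
│ └───┐ └─┐ └─╴ ┌─┤ │
│     │↑  │↳ → ↑│ │↓│
├───╴ │ ╶─┴─────┘ │ │
│     │↑ ← ← ← ↰  │↓│
│ ╶───┴───────┐ ╶─┘ │
│             │↑ ← ↲│
│ ╶─┬───────┐ └─────┤
│   │       │       │
├─╴ └───╴ ╷ ├─────╴ │
│         │ │       │
└─────────┴─┴───────┘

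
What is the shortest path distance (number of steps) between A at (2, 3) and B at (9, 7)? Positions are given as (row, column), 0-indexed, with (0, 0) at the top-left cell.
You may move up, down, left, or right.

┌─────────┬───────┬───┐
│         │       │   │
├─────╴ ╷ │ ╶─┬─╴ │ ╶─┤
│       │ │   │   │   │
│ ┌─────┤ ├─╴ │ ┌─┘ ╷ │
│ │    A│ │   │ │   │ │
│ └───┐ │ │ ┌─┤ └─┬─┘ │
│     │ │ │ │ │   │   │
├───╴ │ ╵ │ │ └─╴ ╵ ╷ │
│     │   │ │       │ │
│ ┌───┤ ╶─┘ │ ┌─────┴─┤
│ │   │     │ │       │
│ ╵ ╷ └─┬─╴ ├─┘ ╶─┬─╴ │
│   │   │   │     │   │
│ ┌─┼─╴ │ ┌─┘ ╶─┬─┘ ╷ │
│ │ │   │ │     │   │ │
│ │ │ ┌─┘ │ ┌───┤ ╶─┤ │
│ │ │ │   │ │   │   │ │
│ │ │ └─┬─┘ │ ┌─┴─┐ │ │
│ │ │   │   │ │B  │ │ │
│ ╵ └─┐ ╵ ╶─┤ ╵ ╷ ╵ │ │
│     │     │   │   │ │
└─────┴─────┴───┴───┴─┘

Finding path from (2, 3) to (9, 7):
Path: (2,3) → (3,3) → (4,3) → (4,4) → (3,4) → (2,4) → (1,4) → (0,4) → (0,3) → (1,3) → (1,2) → (1,1) → (1,0) → (2,0) → (3,0) → (3,1) → (3,2) → (4,2) → (4,1) → (4,0) → (5,0) → (6,0) → (6,1) → (5,1) → (5,2) → (6,2) → (6,3) → (7,3) → (7,2) → (8,2) → (9,2) → (9,3) → (10,3) → (10,4) → (9,4) → (9,5) → (8,5) → (7,5) → (7,6) → (6,6) → (6,7) → (5,7) → (5,8) → (5,9) → (5,10) → (6,10) → (6,9) → (7,9) → (7,8) → (8,8) → (8,9) → (9,9) → (10,9) → (10,8) → (9,8) → (9,7)
Distance: 55 steps

Solution:

┌─────────┬───────┬───┐
│      ↓ ↰│       │   │
├─────╴ ╷ │ ╶─┬─╴ │ ╶─┤
│↓ ← ← ↲│↑│   │   │   │
│ ┌─────┤ ├─╴ │ ┌─┘ ╷ │
│↓│    A│↑│   │ │   │ │
│ └───┐ │ │ ┌─┤ └─┬─┘ │
│↳ → ↓│↓│↑│ │ │   │   │
├───╴ │ ╵ │ │ └─╴ ╵ ╷ │
│↓ ← ↲│↳ ↑│ │       │ │
│ ┌───┤ ╶─┘ │ ┌─────┴─┤
│↓│↱ ↓│     │ │↱ → → ↓│
│ ╵ ╷ └─┬─╴ ├─┘ ╶─┬─╴ │
│↳ ↑│↳ ↓│   │↱ ↑  │↓ ↲│
│ ┌─┼─╴ │ ┌─┘ ╶─┬─┘ ╷ │
│ │ │↓ ↲│ │↱ ↑  │↓ ↲│ │
│ │ │ ┌─┘ │ ┌───┤ ╶─┤ │
│ │ │↓│   │↑│   │↳ ↓│ │
│ │ │ └─┬─┘ │ ┌─┴─┐ │ │
│ │ │↳ ↓│↱ ↑│ │B ↰│↓│ │
│ ╵ └─┐ ╵ ╶─┤ ╵ ╷ ╵ │ │
│     │↳ ↑  │   │↑ ↲│ │
└─────┴─────┴───┴───┴─┘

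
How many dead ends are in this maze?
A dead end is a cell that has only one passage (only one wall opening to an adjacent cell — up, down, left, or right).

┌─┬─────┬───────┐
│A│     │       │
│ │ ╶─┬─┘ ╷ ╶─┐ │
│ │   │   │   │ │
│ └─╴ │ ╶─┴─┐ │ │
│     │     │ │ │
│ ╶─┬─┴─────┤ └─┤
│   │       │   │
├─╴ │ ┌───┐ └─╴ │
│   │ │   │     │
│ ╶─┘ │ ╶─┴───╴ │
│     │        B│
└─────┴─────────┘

Checking each cell for number of passages:

Dead ends found at positions:
  (0, 0)
  (0, 3)
  (2, 5)
  (2, 7)
  (4, 4)
Total dead ends: 5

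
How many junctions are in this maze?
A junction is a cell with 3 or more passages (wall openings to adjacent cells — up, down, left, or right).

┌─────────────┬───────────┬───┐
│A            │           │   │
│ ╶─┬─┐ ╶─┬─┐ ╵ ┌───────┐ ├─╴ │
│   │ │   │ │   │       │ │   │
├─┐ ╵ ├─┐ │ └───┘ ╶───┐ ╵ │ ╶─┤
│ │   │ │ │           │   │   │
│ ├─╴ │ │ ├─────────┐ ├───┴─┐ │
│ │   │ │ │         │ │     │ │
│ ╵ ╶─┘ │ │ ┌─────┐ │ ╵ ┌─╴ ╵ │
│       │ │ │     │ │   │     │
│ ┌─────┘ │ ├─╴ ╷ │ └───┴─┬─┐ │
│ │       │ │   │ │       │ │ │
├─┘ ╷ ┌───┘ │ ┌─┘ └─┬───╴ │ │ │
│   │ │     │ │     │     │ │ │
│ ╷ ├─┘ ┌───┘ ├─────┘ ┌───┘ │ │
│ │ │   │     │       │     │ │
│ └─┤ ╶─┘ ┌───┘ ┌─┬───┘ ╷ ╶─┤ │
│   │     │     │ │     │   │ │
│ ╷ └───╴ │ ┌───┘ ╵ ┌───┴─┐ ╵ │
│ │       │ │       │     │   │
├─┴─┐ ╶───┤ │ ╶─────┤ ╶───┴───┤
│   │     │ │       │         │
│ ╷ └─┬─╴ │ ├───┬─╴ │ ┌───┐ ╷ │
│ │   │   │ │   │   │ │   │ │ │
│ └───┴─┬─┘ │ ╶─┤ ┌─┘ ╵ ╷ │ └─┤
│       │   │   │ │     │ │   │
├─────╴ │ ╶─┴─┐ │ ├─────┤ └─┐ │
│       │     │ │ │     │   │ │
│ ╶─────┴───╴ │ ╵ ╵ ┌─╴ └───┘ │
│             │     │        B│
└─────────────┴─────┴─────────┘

Checking each cell for number of passages:

Junctions found (3+ passages):
  (0, 3): 3 passages
  (2, 2): 3 passages
  (2, 8): 3 passages
  (4, 0): 3 passages
  (4, 1): 3 passages
  (4, 7): 3 passages
  (4, 13): 3 passages
  (4, 14): 3 passages
  (5, 2): 3 passages
  (6, 1): 3 passages
  (6, 8): 3 passages
  (7, 12): 3 passages
  (8, 0): 3 passages
  (8, 4): 3 passages
  (9, 2): 3 passages
  (9, 8): 3 passages
  (10, 10): 3 passages
  (10, 13): 3 passages
  (12, 10): 3 passages
  (14, 8): 3 passages
  (14, 11): 3 passages
Total junctions: 21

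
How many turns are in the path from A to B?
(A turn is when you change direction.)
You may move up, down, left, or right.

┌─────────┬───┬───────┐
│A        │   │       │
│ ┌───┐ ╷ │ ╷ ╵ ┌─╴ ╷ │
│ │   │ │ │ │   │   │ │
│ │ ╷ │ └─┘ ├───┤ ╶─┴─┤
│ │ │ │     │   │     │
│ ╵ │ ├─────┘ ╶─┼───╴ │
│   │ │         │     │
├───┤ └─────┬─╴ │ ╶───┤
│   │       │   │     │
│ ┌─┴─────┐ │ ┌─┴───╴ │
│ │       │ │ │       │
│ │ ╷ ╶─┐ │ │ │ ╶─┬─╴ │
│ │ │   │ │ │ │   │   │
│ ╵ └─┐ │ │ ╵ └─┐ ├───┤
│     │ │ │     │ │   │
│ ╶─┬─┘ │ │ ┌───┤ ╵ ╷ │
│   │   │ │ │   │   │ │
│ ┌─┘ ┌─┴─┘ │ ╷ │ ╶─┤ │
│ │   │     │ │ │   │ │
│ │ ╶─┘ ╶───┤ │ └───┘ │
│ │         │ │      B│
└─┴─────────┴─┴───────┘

Directions: right, right, right, down, down, right, right, up, up, right, down, right, up, right, right, down, left, down, right, right, down, left, left, down, right, right, down, left, left, left, down, right, down, down, right, up, right, down, down, down
Number of turns: 25

Solution:

┌─────────┬───┬───────┐
│A → → ↓  │↱ ↓│↱ → ↓  │
│ ┌───┐ ╷ │ ╷ ╵ ┌─╴ ╷ │
│ │   │↓│ │↑│↳ ↑│↓ ↲│ │
│ │ ╷ │ └─┘ ├───┤ ╶─┴─┤
│ │ │ │↳ → ↑│   │↳ → ↓│
│ ╵ │ ├─────┘ ╶─┼───╴ │
│   │ │         │↓ ← ↲│
├───┤ └─────┬─╴ │ ╶───┤
│   │       │   │↳ → ↓│
│ ┌─┴─────┐ │ ┌─┴───╴ │
│ │       │ │ │↓ ← ← ↲│
│ │ ╷ ╶─┐ │ │ │ ╶─┬─╴ │
│ │ │   │ │ │ │↳ ↓│   │
│ ╵ └─┐ │ │ ╵ └─┐ ├───┤
│     │ │ │     │↓│↱ ↓│
│ ╶─┬─┘ │ │ ┌───┤ ╵ ╷ │
│   │   │ │ │   │↳ ↑│↓│
│ ┌─┘ ┌─┴─┘ │ ╷ │ ╶─┤ │
│ │   │     │ │ │   │↓│
│ │ ╶─┘ ╶───┤ │ └───┘ │
│ │         │ │      B│
└─┴─────────┴─┴───────┘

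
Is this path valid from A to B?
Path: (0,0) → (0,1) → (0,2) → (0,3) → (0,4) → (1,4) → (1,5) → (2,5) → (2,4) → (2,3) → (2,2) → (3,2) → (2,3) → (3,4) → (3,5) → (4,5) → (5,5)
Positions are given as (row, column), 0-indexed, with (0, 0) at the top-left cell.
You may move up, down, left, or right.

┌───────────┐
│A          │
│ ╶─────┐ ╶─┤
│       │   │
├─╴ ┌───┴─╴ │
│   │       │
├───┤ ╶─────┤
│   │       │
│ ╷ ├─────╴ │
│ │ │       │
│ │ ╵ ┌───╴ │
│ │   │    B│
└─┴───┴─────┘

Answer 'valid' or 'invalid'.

Checking path validity:
Result: Invalid move at step 12: cannot move from (3, 2) to (2, 3).

invalid

Correct solution:

┌───────────┐
│A → → → ↓  │
│ ╶─────┐ ╶─┤
│       │↳ ↓│
├─╴ ┌───┴─╴ │
│   │↓ ← ← ↲│
├───┤ ╶─────┤
│   │↳ → → ↓│
│ ╷ ├─────╴ │
│ │ │      ↓│
│ │ ╵ ┌───╴ │
│ │   │    B│
└─┴───┴─────┘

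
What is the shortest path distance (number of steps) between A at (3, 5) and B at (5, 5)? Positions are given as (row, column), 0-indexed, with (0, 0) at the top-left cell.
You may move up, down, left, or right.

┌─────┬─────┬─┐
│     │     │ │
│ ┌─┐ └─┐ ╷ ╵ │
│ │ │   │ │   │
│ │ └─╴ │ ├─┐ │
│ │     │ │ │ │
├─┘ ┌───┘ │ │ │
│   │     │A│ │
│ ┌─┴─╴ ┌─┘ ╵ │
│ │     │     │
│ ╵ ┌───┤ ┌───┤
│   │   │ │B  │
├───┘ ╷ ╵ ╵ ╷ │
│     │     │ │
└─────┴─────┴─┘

Finding path from (3, 5) to (5, 5):
Path: (3,5) → (4,5) → (4,4) → (5,4) → (6,4) → (6,5) → (5,5)
Distance: 6 steps

Solution:

┌─────┬─────┬─┐
│     │     │ │
│ ┌─┐ └─┐ ╷ ╵ │
│ │ │   │ │   │
│ │ └─╴ │ ├─┐ │
│ │     │ │ │ │
├─┘ ┌───┘ │ │ │
│   │     │A│ │
│ ┌─┴─╴ ┌─┘ ╵ │
│ │     │↓ ↲  │
│ ╵ ┌───┤ ┌───┤
│   │   │↓│B  │
├───┘ ╷ ╵ ╵ ╷ │
│     │  ↳ ↑│ │
└─────┴─────┴─┘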